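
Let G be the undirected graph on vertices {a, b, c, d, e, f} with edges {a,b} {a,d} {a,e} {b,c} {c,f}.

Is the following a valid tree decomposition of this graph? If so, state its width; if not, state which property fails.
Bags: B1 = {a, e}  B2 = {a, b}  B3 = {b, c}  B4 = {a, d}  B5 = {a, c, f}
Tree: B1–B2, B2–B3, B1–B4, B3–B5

No — bags containing vertex a are not connected in the tree.

A tree decomposition must satisfy three properties: every vertex lies in some bag; for every edge, both endpoints lie together in some bag; and for every vertex, the bags containing it form a connected subtree. Here bags containing vertex a are not connected in the tree, so the decomposition is invalid.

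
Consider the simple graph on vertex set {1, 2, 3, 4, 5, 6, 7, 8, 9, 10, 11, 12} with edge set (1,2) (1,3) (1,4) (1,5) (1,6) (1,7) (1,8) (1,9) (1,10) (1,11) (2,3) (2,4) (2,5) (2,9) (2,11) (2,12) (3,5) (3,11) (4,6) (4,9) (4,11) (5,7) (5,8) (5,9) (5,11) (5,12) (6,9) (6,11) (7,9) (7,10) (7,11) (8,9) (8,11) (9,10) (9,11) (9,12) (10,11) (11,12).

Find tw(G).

A width-4 tree decomposition is:
Bags: B1 = {1, 2, 5, 9, 11}  B2 = {1, 2, 4, 9, 11}  B3 = {1, 5, 7, 9, 11}  B4 = {1, 7, 9, 10, 11}  B5 = {1, 5, 8, 9, 11}  B6 = {2, 5, 9, 11, 12}  B7 = {1, 4, 6, 9, 11}  B8 = {1, 2, 3, 5, 11}
Tree: B1–B2, B1–B3, B3–B4, B3–B5, B1–B6, B2–B7, B1–B8
The largest bag has 5 vertices, giving width 4; this decomposition certifies tw(G) ≤ 4. On the other hand G contains the 5-clique {1, 7, 9, 10, 11}. A clique must lie in a single bag of any decomposition, so no decomposition can have width below 4. Combining the bounds, tw(G) = 4.

4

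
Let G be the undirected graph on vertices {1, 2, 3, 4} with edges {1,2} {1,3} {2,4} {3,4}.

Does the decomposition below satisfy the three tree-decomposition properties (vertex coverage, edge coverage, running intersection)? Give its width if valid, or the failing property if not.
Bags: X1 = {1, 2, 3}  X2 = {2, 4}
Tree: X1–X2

No — edge (3,4) lies in no bag.

A tree decomposition must satisfy three properties: every vertex lies in some bag; for every edge, both endpoints lie together in some bag; and for every vertex, the bags containing it form a connected subtree. Here edge (3,4) lies in no bag, so the decomposition is invalid.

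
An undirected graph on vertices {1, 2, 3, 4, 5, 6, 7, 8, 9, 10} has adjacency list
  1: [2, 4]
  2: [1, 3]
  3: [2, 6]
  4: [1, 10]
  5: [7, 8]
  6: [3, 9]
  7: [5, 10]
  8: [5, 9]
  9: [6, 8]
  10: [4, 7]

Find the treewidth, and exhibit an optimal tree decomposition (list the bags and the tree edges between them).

Every bag has size at most 3, so the width is 3 − 1 = 2 and tw(G) ≤ 2. For the lower bound, G contains the cycle 7–5–8–9–6–3–2–1–4–10–7, so G is not a forest; only forests have treewidth ≤ 1, hence tw(G) ≥ 2. The upper and lower bounds meet at 2, so that is the treewidth.

Treewidth 2.
One such decomposition:
Bags: B1 = {5, 7, 8}  B2 = {7, 8, 9}  B3 = {6, 7, 9}  B4 = {3, 6, 7}  B5 = {2, 3, 7}  B6 = {1, 2, 7}  B7 = {1, 4, 7}  B8 = {4, 7, 10}
Tree: B1–B2, B2–B3, B3–B4, B4–B5, B5–B6, B6–B7, B7–B8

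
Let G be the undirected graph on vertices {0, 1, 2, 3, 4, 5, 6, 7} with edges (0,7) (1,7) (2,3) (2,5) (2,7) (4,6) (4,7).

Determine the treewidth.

1

A width-1 tree decomposition is:
Bags: B1 = {1, 7}  B2 = {4, 7}  B3 = {0, 7}  B4 = {2, 7}  B5 = {2, 3}  B6 = {4, 6}  B7 = {2, 5}
Tree: B1–B2, B1–B3, B2–B4, B4–B5, B2–B6, B4–B7
Each bag holds 2 vertices, so the decomposition has width 1, which upper-bounds the treewidth. Any graph with an edge has treewidth ≥ 1, and G has the edge 7–1. The upper and lower bounds meet at 1, so that is the treewidth.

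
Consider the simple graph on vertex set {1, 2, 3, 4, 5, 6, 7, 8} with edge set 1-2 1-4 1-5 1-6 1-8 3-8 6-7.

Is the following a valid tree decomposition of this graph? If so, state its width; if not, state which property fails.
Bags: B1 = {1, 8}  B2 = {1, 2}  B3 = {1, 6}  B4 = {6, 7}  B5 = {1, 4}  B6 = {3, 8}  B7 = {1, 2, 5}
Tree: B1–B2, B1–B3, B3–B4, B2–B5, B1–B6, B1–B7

No — bags containing vertex 2 are not connected in the tree.

A tree decomposition must satisfy three properties: every vertex lies in some bag; for every edge, both endpoints lie together in some bag; and for every vertex, the bags containing it form a connected subtree. Here bags containing vertex 2 are not connected in the tree, so the decomposition is invalid.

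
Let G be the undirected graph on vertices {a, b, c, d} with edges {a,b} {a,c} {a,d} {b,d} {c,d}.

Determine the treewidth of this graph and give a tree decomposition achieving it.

Treewidth 2.
One optimal decomposition is:
Bags: B1 = {a, c, d}  B2 = {a, b, d}
Tree: B1–B2

Every bag has size at most 3, so the width is 3 − 1 = 2 and tw(G) ≤ 2. On the other hand G contains the 3-clique {a, c, d}. A clique must lie in a single bag of any decomposition, so no decomposition can have width below 2. Hence tw(G) = 2 exactly.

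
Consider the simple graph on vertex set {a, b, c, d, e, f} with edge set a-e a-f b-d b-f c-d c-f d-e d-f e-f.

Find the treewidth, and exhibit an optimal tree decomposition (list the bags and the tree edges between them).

Each bag holds 3 vertices, so the decomposition has width 2, which upper-bounds the treewidth. For the lower bound, the 3 vertices {d, e, f} are pairwise adjacent, and any tree decomposition puts a clique entirely inside one bag — forcing width ≥ 2. The upper and lower bounds meet at 2, so that is the treewidth.

Treewidth 2.
Bags: B1 = {b, d, f}  B2 = {d, e, f}  B3 = {a, e, f}  B4 = {c, d, f}
Tree: B1–B2, B2–B3, B1–B4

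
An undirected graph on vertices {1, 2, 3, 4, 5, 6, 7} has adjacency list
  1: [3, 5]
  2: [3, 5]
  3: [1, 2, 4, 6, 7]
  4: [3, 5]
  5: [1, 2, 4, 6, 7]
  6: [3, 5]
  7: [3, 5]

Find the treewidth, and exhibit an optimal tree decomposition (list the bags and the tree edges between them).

Treewidth 2.
One such decomposition:
Bags: B1 = {3, 4, 5}  B2 = {2, 3, 5}  B3 = {3, 5, 7}  B4 = {3, 5, 6}  B5 = {1, 3, 5}
Tree: B1–B2, B2–B3, B3–B4, B4–B5

The largest bag has 3 vertices, giving width 2; this decomposition certifies tw(G) ≤ 2. Since 3–4–5–2–3 is a cycle in G, G is not acyclic. Forests are exactly the graphs of treewidth ≤ 1, so tw(G) ≥ 2. The upper and lower bounds meet at 2, so that is the treewidth.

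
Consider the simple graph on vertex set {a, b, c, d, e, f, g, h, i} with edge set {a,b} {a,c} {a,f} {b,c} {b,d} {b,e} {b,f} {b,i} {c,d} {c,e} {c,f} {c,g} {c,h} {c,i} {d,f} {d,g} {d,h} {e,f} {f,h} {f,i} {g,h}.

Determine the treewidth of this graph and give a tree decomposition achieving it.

Treewidth 3.
Bags: B1 = {c, d, f, h}  B2 = {b, c, d, f}  B3 = {b, c, f, i}  B4 = {c, d, g, h}  B5 = {a, b, c, f}  B6 = {b, c, e, f}
Tree: B1–B2, B2–B3, B1–B4, B3–B5, B3–B6

The largest bag has 4 vertices, giving width 3; this decomposition certifies tw(G) ≤ 3. Conversely, {c, d, g, h} is a clique of size 4, and the vertices of any clique must share a bag in every tree decomposition; so some bag has ≥ 4 vertices and tw(G) ≥ 3. Combining the bounds, tw(G) = 3.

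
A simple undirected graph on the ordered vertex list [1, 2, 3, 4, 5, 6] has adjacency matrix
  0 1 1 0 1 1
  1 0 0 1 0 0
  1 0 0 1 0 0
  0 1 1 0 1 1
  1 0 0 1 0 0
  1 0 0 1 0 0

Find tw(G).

2

A width-2 tree decomposition is:
Bags: B1 = {1, 4, 5}  B2 = {1, 3, 4}  B3 = {1, 4, 6}  B4 = {1, 2, 4}
Tree: B1–B2, B2–B3, B3–B4
Each bag holds 3 vertices, so the decomposition has width 2, which upper-bounds the treewidth. Since 5–4–3–1–5 is a cycle in G, G is not acyclic. Forests are exactly the graphs of treewidth ≤ 1, so tw(G) ≥ 2. Therefore the treewidth is 2.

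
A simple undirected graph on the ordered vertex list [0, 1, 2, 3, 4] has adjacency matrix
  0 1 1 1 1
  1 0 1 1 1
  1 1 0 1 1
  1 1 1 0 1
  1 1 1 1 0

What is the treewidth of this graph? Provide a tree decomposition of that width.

Treewidth 4.
Bags: B1 = {0, 1, 2, 3, 4}
Tree: (single bag)

A single bag containing all 5 vertices is trivially a valid decomposition of width 4. For the lower bound, the 5 vertices {0, 1, 2, 3, 4} are pairwise adjacent, and any tree decomposition puts a clique entirely inside one bag — forcing width ≥ 4. The upper and lower bounds meet at 4, so that is the treewidth.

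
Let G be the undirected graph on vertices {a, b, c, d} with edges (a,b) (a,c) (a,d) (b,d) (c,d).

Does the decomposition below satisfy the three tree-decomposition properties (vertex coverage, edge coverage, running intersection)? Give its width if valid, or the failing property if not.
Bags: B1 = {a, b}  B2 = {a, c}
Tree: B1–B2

A tree decomposition must satisfy three properties: every vertex lies in some bag; for every edge, both endpoints lie together in some bag; and for every vertex, the bags containing it form a connected subtree. Here vertex d appears in no bag, so the decomposition is invalid.

No — vertex d appears in no bag.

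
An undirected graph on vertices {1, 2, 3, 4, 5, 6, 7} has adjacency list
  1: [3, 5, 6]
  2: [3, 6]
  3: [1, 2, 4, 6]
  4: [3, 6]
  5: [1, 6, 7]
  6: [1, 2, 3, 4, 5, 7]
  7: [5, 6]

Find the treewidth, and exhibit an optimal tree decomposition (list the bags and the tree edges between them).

Treewidth 2.
One optimal decomposition is:
Bags: B1 = {1, 3, 6}  B2 = {1, 5, 6}  B3 = {5, 6, 7}  B4 = {2, 3, 6}  B5 = {3, 4, 6}
Tree: B1–B2, B2–B3, B1–B4, B1–B5

Each bag holds 3 vertices, so the decomposition has width 2, which upper-bounds the treewidth. Conversely, {1, 3, 6} is a clique of size 3, and the vertices of any clique must share a bag in every tree decomposition; so some bag has ≥ 3 vertices and tw(G) ≥ 2. The upper and lower bounds meet at 2, so that is the treewidth.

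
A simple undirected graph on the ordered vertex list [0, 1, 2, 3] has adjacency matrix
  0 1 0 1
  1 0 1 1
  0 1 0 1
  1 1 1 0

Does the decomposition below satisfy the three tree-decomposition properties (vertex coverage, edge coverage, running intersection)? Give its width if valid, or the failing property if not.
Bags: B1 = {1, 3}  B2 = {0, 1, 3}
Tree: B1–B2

A tree decomposition must satisfy three properties: every vertex lies in some bag; for every edge, both endpoints lie together in some bag; and for every vertex, the bags containing it form a connected subtree. Here vertex 2 appears in no bag, so the decomposition is invalid.

No — vertex 2 appears in no bag.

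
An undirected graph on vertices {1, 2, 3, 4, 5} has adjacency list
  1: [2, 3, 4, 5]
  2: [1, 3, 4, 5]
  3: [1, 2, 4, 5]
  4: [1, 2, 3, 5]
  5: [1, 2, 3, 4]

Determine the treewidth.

A width-4 tree decomposition is:
Bags: B1 = {1, 2, 3, 4, 5}
Tree: (single bag)
With just one bag of size 5, the width is 5 − 1 = 4, so tw(G) ≤ 4. Conversely, {1, 2, 3, 4, 5} is a clique of size 5, and the vertices of any clique must share a bag in every tree decomposition; so some bag has ≥ 5 vertices and tw(G) ≥ 4. The upper and lower bounds meet at 4, so that is the treewidth.

4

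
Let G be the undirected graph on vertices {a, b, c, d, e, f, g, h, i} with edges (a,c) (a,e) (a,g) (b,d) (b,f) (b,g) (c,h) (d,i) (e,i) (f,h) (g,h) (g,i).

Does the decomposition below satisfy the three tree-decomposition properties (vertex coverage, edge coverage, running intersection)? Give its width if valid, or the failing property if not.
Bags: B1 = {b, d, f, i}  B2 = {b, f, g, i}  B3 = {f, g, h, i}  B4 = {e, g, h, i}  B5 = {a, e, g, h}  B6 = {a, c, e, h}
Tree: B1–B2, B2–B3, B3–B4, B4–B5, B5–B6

Vertex coverage: the bags together contain {a, b, c, d, e, f, g, h, i}, the full vertex set. Edge coverage: each edge of G has both endpoints in at least one bag. Running intersection: for every vertex, the bags containing it form a connected subtree. All three properties hold, so this is a valid tree decomposition of width max|bag| − 1 = 3, and hence tw(G) ≤ 3.

Yes; width 3.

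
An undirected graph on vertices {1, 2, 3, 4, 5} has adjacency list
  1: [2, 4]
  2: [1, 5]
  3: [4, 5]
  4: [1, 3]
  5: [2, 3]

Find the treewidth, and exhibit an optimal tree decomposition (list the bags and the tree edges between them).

Each bag holds 3 vertices, so the decomposition has width 2, which upper-bounds the treewidth. The edges 3–4–1–2–5–3 form a cycle, so G is not a tree and its treewidth is at least 2. Combining the bounds, tw(G) = 2.

Treewidth 2.
One optimal decomposition is:
Bags: B1 = {1, 3, 4}  B2 = {1, 2, 3}  B3 = {2, 3, 5}
Tree: B1–B2, B2–B3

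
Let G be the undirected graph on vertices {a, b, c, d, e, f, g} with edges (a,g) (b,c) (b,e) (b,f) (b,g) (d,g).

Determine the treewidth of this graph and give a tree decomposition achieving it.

Each bag holds 2 vertices, so the decomposition has width 1, which upper-bounds the treewidth. G has an edge, so its treewidth is at least 1. Combining the bounds, tw(G) = 1.

Treewidth 1.
Bags: B1 = {b, g}  B2 = {a, g}  B3 = {b, c}  B4 = {b, e}  B5 = {d, g}  B6 = {b, f}
Tree: B1–B2, B1–B3, B1–B4, B1–B5, B3–B6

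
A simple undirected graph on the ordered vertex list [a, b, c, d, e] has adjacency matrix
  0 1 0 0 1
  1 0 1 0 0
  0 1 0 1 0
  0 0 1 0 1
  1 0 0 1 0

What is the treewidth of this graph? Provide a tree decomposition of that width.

Every bag has size at most 3, so the width is 3 − 1 = 2 and tw(G) ≤ 2. The edges c–b–a–e–d–c form a cycle, so G is not a tree and its treewidth is at least 2. The upper and lower bounds meet at 2, so that is the treewidth.

Treewidth 2.
Bags: B1 = {a, b, c}  B2 = {a, c, e}  B3 = {c, d, e}
Tree: B1–B2, B2–B3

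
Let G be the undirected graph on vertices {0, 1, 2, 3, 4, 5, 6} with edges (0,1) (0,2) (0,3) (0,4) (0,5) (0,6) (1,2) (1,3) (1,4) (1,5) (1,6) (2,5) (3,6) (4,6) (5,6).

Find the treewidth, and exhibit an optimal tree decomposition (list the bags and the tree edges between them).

Every bag has size at most 4, so the width is 4 − 1 = 3 and tw(G) ≤ 3. On the other hand G contains the 4-clique {0, 1, 2, 5}. A clique must lie in a single bag of any decomposition, so no decomposition can have width below 3. Combining the bounds, tw(G) = 3.

Treewidth 3.
Bags: B1 = {0, 1, 3, 6}  B2 = {0, 1, 5, 6}  B3 = {0, 1, 2, 5}  B4 = {0, 1, 4, 6}
Tree: B1–B2, B2–B3, B2–B4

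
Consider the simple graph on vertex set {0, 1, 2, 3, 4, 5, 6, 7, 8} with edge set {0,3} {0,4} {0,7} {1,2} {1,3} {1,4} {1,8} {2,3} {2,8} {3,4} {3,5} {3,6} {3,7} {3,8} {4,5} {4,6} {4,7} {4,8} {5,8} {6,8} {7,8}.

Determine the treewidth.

3

A width-3 tree decomposition is:
Bags: B1 = {1, 3, 4, 8}  B2 = {3, 4, 7, 8}  B3 = {3, 4, 5, 8}  B4 = {1, 2, 3, 8}  B5 = {3, 4, 6, 8}  B6 = {0, 3, 4, 7}
Tree: B1–B2, B1–B3, B1–B4, B1–B5, B2–B6
Every bag has size at most 4, so the width is 4 − 1 = 3 and tw(G) ≤ 3. Conversely, {1, 2, 3, 8} is a clique of size 4, and the vertices of any clique must share a bag in every tree decomposition; so some bag has ≥ 4 vertices and tw(G) ≥ 3. Combining the bounds, tw(G) = 3.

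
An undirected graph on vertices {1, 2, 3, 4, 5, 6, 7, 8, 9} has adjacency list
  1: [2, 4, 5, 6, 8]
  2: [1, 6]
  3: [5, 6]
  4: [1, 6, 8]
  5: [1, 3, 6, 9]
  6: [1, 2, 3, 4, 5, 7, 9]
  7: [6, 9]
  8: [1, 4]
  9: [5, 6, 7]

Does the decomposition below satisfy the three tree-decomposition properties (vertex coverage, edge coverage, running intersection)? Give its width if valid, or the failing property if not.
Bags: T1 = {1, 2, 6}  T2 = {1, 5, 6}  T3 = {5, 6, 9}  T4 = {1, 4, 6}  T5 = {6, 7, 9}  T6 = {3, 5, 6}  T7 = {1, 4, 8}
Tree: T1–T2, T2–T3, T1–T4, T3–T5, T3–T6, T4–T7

Yes; width 2.

Every vertex of G appears in some bag (union = {1, 2, 3, 4, 5, 6, 7, 8, 9}); every edge is covered by a bag; and for each vertex v the set of bags containing v is connected in the bag tree. The decomposition is therefore valid. The largest bag has 3 vertices, so the width is 2.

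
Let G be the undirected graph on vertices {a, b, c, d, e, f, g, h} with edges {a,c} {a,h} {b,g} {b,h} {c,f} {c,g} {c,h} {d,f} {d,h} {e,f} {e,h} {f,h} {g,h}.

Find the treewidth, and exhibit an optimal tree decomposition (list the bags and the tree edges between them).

Treewidth 2.
One optimal decomposition is:
Bags: B1 = {c, g, h}  B2 = {c, f, h}  B3 = {e, f, h}  B4 = {a, c, h}  B5 = {b, g, h}  B6 = {d, f, h}
Tree: B1–B2, B2–B3, B2–B4, B1–B5, B2–B6

Every bag has size at most 3, so the width is 3 − 1 = 2 and tw(G) ≤ 2. Conversely, {c, g, h} is a clique of size 3, and the vertices of any clique must share a bag in every tree decomposition; so some bag has ≥ 3 vertices and tw(G) ≥ 2. Combining the bounds, tw(G) = 2.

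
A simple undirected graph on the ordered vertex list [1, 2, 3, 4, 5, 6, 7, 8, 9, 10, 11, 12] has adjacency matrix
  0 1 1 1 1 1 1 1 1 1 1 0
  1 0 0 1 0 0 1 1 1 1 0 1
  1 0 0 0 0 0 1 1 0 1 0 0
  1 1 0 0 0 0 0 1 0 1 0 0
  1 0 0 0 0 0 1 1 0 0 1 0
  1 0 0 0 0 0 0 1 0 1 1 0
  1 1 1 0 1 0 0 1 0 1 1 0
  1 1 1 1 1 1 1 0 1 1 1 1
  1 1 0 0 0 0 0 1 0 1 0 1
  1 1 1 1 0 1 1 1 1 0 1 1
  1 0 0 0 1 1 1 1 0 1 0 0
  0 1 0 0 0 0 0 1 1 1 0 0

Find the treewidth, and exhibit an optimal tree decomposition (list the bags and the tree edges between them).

Each bag holds 5 vertices, so the decomposition has width 4, which upper-bounds the treewidth. For the lower bound, the 5 vertices {1, 6, 8, 10, 11} are pairwise adjacent, and any tree decomposition puts a clique entirely inside one bag — forcing width ≥ 4. Hence tw(G) = 4 exactly.

Treewidth 4.
One such decomposition:
Bags: B1 = {1, 3, 7, 8, 10}  B2 = {1, 2, 7, 8, 10}  B3 = {1, 7, 8, 10, 11}  B4 = {1, 5, 7, 8, 11}  B5 = {1, 2, 8, 9, 10}  B6 = {1, 2, 4, 8, 10}  B7 = {2, 8, 9, 10, 12}  B8 = {1, 6, 8, 10, 11}
Tree: B1–B2, B1–B3, B3–B4, B2–B5, B5–B6, B5–B7, B3–B8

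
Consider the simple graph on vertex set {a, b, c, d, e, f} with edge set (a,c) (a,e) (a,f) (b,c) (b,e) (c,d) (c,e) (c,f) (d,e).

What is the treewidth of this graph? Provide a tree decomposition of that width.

Treewidth 2.
Bags: B1 = {c, d, e}  B2 = {b, c, e}  B3 = {a, c, e}  B4 = {a, c, f}
Tree: B1–B2, B2–B3, B3–B4

The largest bag has 3 vertices, giving width 2; this decomposition certifies tw(G) ≤ 2. For the lower bound, the 3 vertices {c, d, e} are pairwise adjacent, and any tree decomposition puts a clique entirely inside one bag — forcing width ≥ 2. Hence tw(G) = 2 exactly.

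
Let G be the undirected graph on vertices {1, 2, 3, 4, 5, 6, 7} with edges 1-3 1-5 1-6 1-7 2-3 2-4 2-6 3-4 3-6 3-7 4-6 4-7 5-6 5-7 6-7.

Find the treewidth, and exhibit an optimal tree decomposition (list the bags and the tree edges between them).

Each bag holds 4 vertices, so the decomposition has width 3, which upper-bounds the treewidth. On the other hand G contains the 4-clique {1, 3, 6, 7}. A clique must lie in a single bag of any decomposition, so no decomposition can have width below 3. Hence tw(G) = 3 exactly.

Treewidth 3.
One optimal decomposition is:
Bags: B1 = {2, 3, 4, 6}  B2 = {3, 4, 6, 7}  B3 = {1, 3, 6, 7}  B4 = {1, 5, 6, 7}
Tree: B1–B2, B2–B3, B3–B4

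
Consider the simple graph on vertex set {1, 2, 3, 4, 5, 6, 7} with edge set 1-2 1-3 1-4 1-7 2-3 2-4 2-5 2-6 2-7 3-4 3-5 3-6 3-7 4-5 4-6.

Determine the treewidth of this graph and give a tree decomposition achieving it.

Treewidth 3.
Bags: B1 = {2, 3, 4, 6}  B2 = {1, 2, 3, 4}  B3 = {1, 2, 3, 7}  B4 = {2, 3, 4, 5}
Tree: B1–B2, B2–B3, B1–B4

Each bag holds 4 vertices, so the decomposition has width 3, which upper-bounds the treewidth. Conversely, {1, 2, 3, 4} is a clique of size 4, and the vertices of any clique must share a bag in every tree decomposition; so some bag has ≥ 4 vertices and tw(G) ≥ 3. Therefore the treewidth is 3.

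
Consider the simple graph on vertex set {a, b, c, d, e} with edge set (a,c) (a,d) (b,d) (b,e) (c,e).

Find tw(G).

A width-2 tree decomposition is:
Bags: B1 = {b, d, e}  B2 = {c, d, e}  B3 = {a, c, d}
Tree: B1–B2, B2–B3
The largest bag has 3 vertices, giving width 2; this decomposition certifies tw(G) ≤ 2. The edges d–b–e–c–a–d form a cycle, so G is not a tree and its treewidth is at least 2. Combining the bounds, tw(G) = 2.

2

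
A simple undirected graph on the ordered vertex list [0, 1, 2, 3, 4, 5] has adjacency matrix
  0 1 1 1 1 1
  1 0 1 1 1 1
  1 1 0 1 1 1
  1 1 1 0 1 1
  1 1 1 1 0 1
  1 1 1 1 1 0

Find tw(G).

A width-5 tree decomposition is:
Bags: B1 = {0, 1, 2, 3, 4, 5}
Tree: (single bag)
With just one bag of size 6, the width is 6 − 1 = 5, so tw(G) ≤ 5. For the lower bound, the 6 vertices {0, 1, 2, 3, 4, 5} are pairwise adjacent, and any tree decomposition puts a clique entirely inside one bag — forcing width ≥ 5. The upper and lower bounds meet at 5, so that is the treewidth.

5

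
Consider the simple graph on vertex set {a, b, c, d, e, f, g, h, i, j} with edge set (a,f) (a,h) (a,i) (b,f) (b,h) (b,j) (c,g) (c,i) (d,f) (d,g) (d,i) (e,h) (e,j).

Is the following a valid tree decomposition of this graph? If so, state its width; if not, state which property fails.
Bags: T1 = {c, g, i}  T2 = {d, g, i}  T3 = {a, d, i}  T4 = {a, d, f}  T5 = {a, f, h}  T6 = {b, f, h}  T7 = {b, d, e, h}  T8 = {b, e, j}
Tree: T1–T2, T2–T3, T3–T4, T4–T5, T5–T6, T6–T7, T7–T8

No — bags containing vertex d are not connected in the tree.

A tree decomposition must satisfy three properties: every vertex lies in some bag; for every edge, both endpoints lie together in some bag; and for every vertex, the bags containing it form a connected subtree. Here bags containing vertex d are not connected in the tree, so the decomposition is invalid.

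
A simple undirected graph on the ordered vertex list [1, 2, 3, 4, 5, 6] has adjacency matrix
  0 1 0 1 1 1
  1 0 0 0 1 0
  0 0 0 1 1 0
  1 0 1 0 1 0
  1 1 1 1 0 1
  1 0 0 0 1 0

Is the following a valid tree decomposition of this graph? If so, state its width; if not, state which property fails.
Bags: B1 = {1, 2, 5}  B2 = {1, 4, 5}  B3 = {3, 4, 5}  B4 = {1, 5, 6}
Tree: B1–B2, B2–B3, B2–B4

Every vertex of G appears in some bag (union = {1, 2, 3, 4, 5, 6}); every edge is covered by a bag; and for each vertex v the set of bags containing v is connected in the bag tree. The decomposition is therefore valid. The largest bag has 3 vertices, so the width is 2.

Yes; width 2.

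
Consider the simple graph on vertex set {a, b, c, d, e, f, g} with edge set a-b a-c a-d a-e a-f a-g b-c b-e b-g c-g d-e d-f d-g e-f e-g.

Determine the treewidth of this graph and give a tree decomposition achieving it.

Each bag holds 4 vertices, so the decomposition has width 3, which upper-bounds the treewidth. Conversely, {a, d, e, g} is a clique of size 4, and the vertices of any clique must share a bag in every tree decomposition; so some bag has ≥ 4 vertices and tw(G) ≥ 3. The upper and lower bounds meet at 3, so that is the treewidth.

Treewidth 3.
Bags: B1 = {a, b, e, g}  B2 = {a, d, e, g}  B3 = {a, b, c, g}  B4 = {a, d, e, f}
Tree: B1–B2, B1–B3, B2–B4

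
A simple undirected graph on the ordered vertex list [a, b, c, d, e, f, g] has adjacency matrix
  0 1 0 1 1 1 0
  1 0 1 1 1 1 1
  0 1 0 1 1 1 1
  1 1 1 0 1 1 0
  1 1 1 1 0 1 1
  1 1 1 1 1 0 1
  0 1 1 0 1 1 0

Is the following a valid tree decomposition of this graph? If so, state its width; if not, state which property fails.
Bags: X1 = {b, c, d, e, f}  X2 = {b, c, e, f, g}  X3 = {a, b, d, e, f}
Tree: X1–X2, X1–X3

Every vertex of G appears in some bag (union = {a, b, c, d, e, f, g}); every edge is covered by a bag; and for each vertex v the set of bags containing v is connected in the bag tree. The decomposition is therefore valid. The largest bag has 5 vertices, so the width is 4.

Yes; width 4.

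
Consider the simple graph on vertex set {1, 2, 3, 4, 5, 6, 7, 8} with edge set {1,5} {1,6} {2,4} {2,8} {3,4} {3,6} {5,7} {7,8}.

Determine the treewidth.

A width-2 tree decomposition is:
Bags: B1 = {1, 5, 7}  B2 = {1, 6, 7}  B3 = {3, 6, 7}  B4 = {3, 4, 7}  B5 = {2, 4, 7}  B6 = {2, 7, 8}
Tree: B1–B2, B2–B3, B3–B4, B4–B5, B5–B6
Every bag has size at most 3, so the width is 3 − 1 = 2 and tw(G) ≤ 2. For the lower bound, G contains the cycle 7–5–1–6–3–4–2–8–7, so G is not a forest; only forests have treewidth ≤ 1, hence tw(G) ≥ 2. Therefore the treewidth is 2.

2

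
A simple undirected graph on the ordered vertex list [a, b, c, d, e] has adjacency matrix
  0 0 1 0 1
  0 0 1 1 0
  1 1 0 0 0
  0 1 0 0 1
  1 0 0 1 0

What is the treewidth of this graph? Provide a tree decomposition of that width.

Every bag has size at most 3, so the width is 3 − 1 = 2 and tw(G) ≤ 2. The edges d–e–a–c–b–d form a cycle, so G is not a tree and its treewidth is at least 2. Hence tw(G) = 2 exactly.

Treewidth 2.
One such decomposition:
Bags: B1 = {a, d, e}  B2 = {a, c, d}  B3 = {b, c, d}
Tree: B1–B2, B2–B3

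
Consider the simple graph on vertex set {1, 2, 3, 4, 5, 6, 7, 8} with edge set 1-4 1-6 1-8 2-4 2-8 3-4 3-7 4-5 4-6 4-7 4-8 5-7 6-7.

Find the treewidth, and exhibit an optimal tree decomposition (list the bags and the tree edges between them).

Each bag holds 3 vertices, so the decomposition has width 2, which upper-bounds the treewidth. Conversely, {1, 4, 8} is a clique of size 3, and the vertices of any clique must share a bag in every tree decomposition; so some bag has ≥ 3 vertices and tw(G) ≥ 2. Combining the bounds, tw(G) = 2.

Treewidth 2.
One optimal decomposition is:
Bags: B1 = {4, 5, 7}  B2 = {4, 6, 7}  B3 = {1, 4, 6}  B4 = {1, 4, 8}  B5 = {3, 4, 7}  B6 = {2, 4, 8}
Tree: B1–B2, B2–B3, B3–B4, B2–B5, B4–B6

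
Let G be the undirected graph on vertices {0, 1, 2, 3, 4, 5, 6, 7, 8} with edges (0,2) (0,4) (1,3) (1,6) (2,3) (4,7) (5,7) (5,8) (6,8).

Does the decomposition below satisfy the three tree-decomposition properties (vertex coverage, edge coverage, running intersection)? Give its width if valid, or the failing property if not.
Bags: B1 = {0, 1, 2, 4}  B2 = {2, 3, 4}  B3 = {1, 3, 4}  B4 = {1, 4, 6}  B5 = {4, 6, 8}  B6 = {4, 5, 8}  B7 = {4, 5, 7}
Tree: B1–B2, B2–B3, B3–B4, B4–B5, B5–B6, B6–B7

A tree decomposition must satisfy three properties: every vertex lies in some bag; for every edge, both endpoints lie together in some bag; and for every vertex, the bags containing it form a connected subtree. Here bags containing vertex 1 are not connected in the tree, so the decomposition is invalid.

No — bags containing vertex 1 are not connected in the tree.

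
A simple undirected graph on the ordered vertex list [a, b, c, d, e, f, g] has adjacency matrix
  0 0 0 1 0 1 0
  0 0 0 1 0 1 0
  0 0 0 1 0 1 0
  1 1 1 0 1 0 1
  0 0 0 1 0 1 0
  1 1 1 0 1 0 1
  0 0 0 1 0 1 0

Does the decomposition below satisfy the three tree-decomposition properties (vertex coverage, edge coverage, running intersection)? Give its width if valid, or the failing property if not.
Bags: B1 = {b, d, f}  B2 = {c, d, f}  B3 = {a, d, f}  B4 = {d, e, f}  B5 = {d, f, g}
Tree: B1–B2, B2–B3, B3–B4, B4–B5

Every vertex of G appears in some bag (union = {a, b, c, d, e, f, g}); every edge is covered by a bag; and for each vertex v the set of bags containing v is connected in the bag tree. The decomposition is therefore valid. The largest bag has 3 vertices, so the width is 2.

Yes; width 2.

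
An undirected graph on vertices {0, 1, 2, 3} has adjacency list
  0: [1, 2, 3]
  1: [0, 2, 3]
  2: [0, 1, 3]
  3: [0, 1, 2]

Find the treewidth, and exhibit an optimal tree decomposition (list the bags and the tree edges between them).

Treewidth 3.
One optimal decomposition is:
Bags: B1 = {0, 1, 2, 3}
Tree: (single bag)

With just one bag of size 4, the width is 4 − 1 = 3, so tw(G) ≤ 3. Conversely, {0, 1, 2, 3} is a clique of size 4, and the vertices of any clique must share a bag in every tree decomposition; so some bag has ≥ 4 vertices and tw(G) ≥ 3. The upper and lower bounds meet at 3, so that is the treewidth.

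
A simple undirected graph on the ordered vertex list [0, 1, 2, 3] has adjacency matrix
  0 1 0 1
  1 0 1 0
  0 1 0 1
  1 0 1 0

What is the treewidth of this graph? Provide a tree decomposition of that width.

The largest bag has 3 vertices, giving width 2; this decomposition certifies tw(G) ≤ 2. For the lower bound, G contains the cycle 0–3–2–1–0, so G is not a forest; only forests have treewidth ≤ 1, hence tw(G) ≥ 2. Combining the bounds, tw(G) = 2.

Treewidth 2.
One optimal decomposition is:
Bags: B1 = {0, 2, 3}  B2 = {0, 1, 2}
Tree: B1–B2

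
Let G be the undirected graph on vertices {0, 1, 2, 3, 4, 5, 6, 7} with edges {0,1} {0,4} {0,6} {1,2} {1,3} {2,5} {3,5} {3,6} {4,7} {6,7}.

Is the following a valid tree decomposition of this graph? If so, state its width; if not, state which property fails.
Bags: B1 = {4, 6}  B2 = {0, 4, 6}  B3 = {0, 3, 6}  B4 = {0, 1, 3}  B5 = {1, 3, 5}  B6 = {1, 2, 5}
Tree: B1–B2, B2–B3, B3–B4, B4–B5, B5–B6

A tree decomposition must satisfy three properties: every vertex lies in some bag; for every edge, both endpoints lie together in some bag; and for every vertex, the bags containing it form a connected subtree. Here vertex 7 appears in no bag, so the decomposition is invalid.

No — vertex 7 appears in no bag.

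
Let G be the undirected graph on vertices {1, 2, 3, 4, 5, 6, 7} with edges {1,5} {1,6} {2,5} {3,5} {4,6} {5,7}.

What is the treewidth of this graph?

1

A width-1 tree decomposition is:
Bags: B1 = {5, 7}  B2 = {1, 5}  B3 = {2, 5}  B4 = {1, 6}  B5 = {3, 5}  B6 = {4, 6}
Tree: B1–B2, B2–B3, B2–B4, B2–B5, B4–B6
Every bag has size at most 2, so the width is 2 − 1 = 1 and tw(G) ≤ 1. Any graph with an edge has treewidth ≥ 1, and G has the edge 5–7. Therefore the treewidth is 1.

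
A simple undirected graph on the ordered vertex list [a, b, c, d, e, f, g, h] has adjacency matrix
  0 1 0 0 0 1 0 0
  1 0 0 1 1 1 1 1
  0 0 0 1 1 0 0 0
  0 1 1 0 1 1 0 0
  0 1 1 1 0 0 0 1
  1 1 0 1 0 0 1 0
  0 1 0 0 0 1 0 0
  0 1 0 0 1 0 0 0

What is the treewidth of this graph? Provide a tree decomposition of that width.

Every bag has size at most 3, so the width is 3 − 1 = 2 and tw(G) ≤ 2. On the other hand G contains the 3-clique {c, d, e}. A clique must lie in a single bag of any decomposition, so no decomposition can have width below 2. Therefore the treewidth is 2.

Treewidth 2.
Bags: B1 = {b, d, e}  B2 = {b, d, f}  B3 = {b, f, g}  B4 = {a, b, f}  B5 = {b, e, h}  B6 = {c, d, e}
Tree: B1–B2, B2–B3, B3–B4, B1–B5, B1–B6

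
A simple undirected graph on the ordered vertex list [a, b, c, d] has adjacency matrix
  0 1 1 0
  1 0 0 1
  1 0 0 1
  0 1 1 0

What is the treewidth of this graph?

2

A width-2 tree decomposition is:
Bags: B1 = {a, c, d}  B2 = {a, b, d}
Tree: B1–B2
Every bag has size at most 3, so the width is 3 − 1 = 2 and tw(G) ≤ 2. For the lower bound, G contains the cycle a–c–d–b–a, so G is not a forest; only forests have treewidth ≤ 1, hence tw(G) ≥ 2. The upper and lower bounds meet at 2, so that is the treewidth.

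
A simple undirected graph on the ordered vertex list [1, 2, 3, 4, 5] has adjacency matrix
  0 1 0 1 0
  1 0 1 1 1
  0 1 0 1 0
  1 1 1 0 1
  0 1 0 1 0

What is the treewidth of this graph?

A width-2 tree decomposition is:
Bags: B1 = {1, 2, 4}  B2 = {2, 3, 4}  B3 = {2, 4, 5}
Tree: B1–B2, B1–B3
The largest bag has 3 vertices, giving width 2; this decomposition certifies tw(G) ≤ 2. Conversely, {1, 2, 4} is a clique of size 3, and the vertices of any clique must share a bag in every tree decomposition; so some bag has ≥ 3 vertices and tw(G) ≥ 2. Hence tw(G) = 2 exactly.

2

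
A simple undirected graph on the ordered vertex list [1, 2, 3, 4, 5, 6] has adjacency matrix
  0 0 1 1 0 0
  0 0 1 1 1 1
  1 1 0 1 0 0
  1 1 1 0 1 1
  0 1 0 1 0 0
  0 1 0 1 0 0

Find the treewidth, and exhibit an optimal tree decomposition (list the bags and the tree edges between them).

Treewidth 2.
One optimal decomposition is:
Bags: B1 = {1, 3, 4}  B2 = {2, 3, 4}  B3 = {2, 4, 6}  B4 = {2, 4, 5}
Tree: B1–B2, B2–B3, B2–B4

The largest bag has 3 vertices, giving width 2; this decomposition certifies tw(G) ≤ 2. Conversely, {1, 3, 4} is a clique of size 3, and the vertices of any clique must share a bag in every tree decomposition; so some bag has ≥ 3 vertices and tw(G) ≥ 2. The upper and lower bounds meet at 2, so that is the treewidth.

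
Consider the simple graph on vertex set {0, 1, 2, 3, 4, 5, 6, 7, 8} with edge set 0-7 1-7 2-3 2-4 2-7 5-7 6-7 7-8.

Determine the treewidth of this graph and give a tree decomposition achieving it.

Treewidth 1.
One optimal decomposition is:
Bags: B1 = {2, 7}  B2 = {1, 7}  B3 = {0, 7}  B4 = {6, 7}  B5 = {7, 8}  B6 = {2, 3}  B7 = {5, 7}  B8 = {2, 4}
Tree: B1–B2, B2–B3, B2–B4, B4–B5, B1–B6, B3–B7, B1–B8

Each bag holds 2 vertices, so the decomposition has width 1, which upper-bounds the treewidth. Since G has at least one edge (e.g. 2–7), it is not an edgeless graph, so tw(G) ≥ 1. The upper and lower bounds meet at 1, so that is the treewidth.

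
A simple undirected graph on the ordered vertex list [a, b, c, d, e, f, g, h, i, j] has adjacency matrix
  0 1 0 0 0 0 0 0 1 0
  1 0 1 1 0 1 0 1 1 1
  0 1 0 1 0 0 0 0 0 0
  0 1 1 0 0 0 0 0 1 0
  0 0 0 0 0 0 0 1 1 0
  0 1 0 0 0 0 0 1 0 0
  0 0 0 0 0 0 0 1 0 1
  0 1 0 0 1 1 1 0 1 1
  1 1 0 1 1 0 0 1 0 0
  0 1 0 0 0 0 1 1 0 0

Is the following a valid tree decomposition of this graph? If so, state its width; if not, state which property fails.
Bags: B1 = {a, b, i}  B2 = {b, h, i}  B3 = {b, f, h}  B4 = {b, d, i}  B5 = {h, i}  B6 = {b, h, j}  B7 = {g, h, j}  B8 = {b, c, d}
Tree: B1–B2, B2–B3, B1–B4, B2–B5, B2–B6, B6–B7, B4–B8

No — vertex e appears in no bag.

A tree decomposition must satisfy three properties: every vertex lies in some bag; for every edge, both endpoints lie together in some bag; and for every vertex, the bags containing it form a connected subtree. Here vertex e appears in no bag, so the decomposition is invalid.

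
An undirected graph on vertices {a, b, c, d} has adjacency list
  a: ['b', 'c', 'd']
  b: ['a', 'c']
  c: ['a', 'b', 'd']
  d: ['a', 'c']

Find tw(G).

2

A width-2 tree decomposition is:
Bags: B1 = {a, b, c}  B2 = {a, c, d}
Tree: B1–B2
Every bag has size at most 3, so the width is 3 − 1 = 2 and tw(G) ≤ 2. For the lower bound, the 3 vertices {a, c, d} are pairwise adjacent, and any tree decomposition puts a clique entirely inside one bag — forcing width ≥ 2. Combining the bounds, tw(G) = 2.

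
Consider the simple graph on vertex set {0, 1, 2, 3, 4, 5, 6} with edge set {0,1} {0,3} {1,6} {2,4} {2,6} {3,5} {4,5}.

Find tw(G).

A width-2 tree decomposition is:
Bags: B1 = {0, 3, 5}  B2 = {0, 1, 5}  B3 = {1, 5, 6}  B4 = {2, 5, 6}  B5 = {2, 4, 5}
Tree: B1–B2, B2–B3, B3–B4, B4–B5
The largest bag has 3 vertices, giving width 2; this decomposition certifies tw(G) ≤ 2. For the lower bound, G contains the cycle 5–3–0–1–6–2–4–5, so G is not a forest; only forests have treewidth ≤ 1, hence tw(G) ≥ 2. Therefore the treewidth is 2.

2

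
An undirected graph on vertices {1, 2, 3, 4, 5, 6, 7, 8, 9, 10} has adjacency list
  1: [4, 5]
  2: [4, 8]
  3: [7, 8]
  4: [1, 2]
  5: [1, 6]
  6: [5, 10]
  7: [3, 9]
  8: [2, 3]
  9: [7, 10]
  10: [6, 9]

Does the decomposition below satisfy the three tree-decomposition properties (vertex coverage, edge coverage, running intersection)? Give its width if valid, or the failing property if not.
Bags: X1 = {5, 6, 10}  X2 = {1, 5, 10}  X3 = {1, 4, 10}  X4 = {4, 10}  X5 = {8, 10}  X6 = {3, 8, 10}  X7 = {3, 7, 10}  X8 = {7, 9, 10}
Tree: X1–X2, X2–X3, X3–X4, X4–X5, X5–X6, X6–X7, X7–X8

No — vertex 2 appears in no bag.

A tree decomposition must satisfy three properties: every vertex lies in some bag; for every edge, both endpoints lie together in some bag; and for every vertex, the bags containing it form a connected subtree. Here vertex 2 appears in no bag, so the decomposition is invalid.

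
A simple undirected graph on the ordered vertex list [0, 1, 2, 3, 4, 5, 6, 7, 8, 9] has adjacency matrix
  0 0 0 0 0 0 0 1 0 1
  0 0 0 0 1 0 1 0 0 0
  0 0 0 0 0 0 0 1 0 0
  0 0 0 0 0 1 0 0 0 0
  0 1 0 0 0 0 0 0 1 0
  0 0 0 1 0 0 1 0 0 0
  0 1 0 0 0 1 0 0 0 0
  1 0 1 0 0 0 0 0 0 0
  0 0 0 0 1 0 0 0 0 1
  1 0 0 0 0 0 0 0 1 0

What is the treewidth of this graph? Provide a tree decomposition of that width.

Each bag holds 2 vertices, so the decomposition has width 1, which upper-bounds the treewidth. Since G has at least one edge (e.g. 3–5), it is not an edgeless graph, so tw(G) ≥ 1. The upper and lower bounds meet at 1, so that is the treewidth.

Treewidth 1.
One optimal decomposition is:
Bags: B1 = {3, 5}  B2 = {5, 6}  B3 = {1, 6}  B4 = {1, 4}  B5 = {4, 8}  B6 = {8, 9}  B7 = {0, 9}  B8 = {0, 7}  B9 = {2, 7}
Tree: B1–B2, B2–B3, B3–B4, B4–B5, B5–B6, B6–B7, B7–B8, B8–B9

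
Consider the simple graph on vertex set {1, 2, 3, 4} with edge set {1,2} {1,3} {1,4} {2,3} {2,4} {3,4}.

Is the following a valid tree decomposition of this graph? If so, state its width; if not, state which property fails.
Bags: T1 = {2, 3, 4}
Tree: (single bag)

No — vertex 1 appears in no bag.

A tree decomposition must satisfy three properties: every vertex lies in some bag; for every edge, both endpoints lie together in some bag; and for every vertex, the bags containing it form a connected subtree. Here vertex 1 appears in no bag, so the decomposition is invalid.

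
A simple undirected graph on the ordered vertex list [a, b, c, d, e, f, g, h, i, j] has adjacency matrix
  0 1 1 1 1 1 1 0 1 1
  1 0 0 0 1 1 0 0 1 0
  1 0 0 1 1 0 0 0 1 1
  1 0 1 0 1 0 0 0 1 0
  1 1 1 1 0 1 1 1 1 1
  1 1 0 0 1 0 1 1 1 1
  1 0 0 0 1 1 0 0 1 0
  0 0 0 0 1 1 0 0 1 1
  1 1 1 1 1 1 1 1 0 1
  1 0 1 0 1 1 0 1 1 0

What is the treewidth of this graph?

4

A width-4 tree decomposition is:
Bags: B1 = {a, e, f, i, j}  B2 = {a, b, e, f, i}  B3 = {a, c, e, i, j}  B4 = {e, f, h, i, j}  B5 = {a, c, d, e, i}  B6 = {a, e, f, g, i}
Tree: B1–B2, B1–B3, B1–B4, B3–B5, B2–B6
Each bag holds 5 vertices, so the decomposition has width 4, which upper-bounds the treewidth. For the lower bound, the 5 vertices {e, f, h, i, j} are pairwise adjacent, and any tree decomposition puts a clique entirely inside one bag — forcing width ≥ 4. Combining the bounds, tw(G) = 4.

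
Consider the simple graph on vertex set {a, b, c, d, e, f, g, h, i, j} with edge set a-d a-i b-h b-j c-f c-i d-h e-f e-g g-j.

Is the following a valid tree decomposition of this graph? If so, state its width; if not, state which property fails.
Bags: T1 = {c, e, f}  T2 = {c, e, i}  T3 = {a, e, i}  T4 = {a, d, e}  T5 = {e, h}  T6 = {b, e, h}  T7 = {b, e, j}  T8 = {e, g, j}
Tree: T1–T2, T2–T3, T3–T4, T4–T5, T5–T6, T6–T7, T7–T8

No — edge (d,h) lies in no bag.

A tree decomposition must satisfy three properties: every vertex lies in some bag; for every edge, both endpoints lie together in some bag; and for every vertex, the bags containing it form a connected subtree. Here edge (d,h) lies in no bag, so the decomposition is invalid.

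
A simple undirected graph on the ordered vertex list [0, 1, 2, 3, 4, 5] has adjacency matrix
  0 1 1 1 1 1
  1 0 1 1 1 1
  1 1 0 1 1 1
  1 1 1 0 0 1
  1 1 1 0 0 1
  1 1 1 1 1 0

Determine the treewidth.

A width-4 tree decomposition is:
Bags: B1 = {0, 1, 2, 4, 5}  B2 = {0, 1, 2, 3, 5}
Tree: B1–B2
The largest bag has 5 vertices, giving width 4; this decomposition certifies tw(G) ≤ 4. Conversely, {0, 1, 2, 3, 5} is a clique of size 5, and the vertices of any clique must share a bag in every tree decomposition; so some bag has ≥ 5 vertices and tw(G) ≥ 4. Therefore the treewidth is 4.

4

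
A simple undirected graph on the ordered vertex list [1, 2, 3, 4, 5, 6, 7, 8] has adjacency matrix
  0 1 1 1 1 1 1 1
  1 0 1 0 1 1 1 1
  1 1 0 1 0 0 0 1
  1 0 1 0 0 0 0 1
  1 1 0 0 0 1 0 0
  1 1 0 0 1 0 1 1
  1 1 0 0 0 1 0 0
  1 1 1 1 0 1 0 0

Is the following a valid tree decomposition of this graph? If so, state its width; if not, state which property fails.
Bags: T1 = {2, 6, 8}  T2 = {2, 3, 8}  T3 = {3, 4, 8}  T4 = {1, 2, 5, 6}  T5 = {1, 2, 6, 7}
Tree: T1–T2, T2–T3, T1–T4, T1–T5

A tree decomposition must satisfy three properties: every vertex lies in some bag; for every edge, both endpoints lie together in some bag; and for every vertex, the bags containing it form a connected subtree. Here edge (1,8) lies in no bag, so the decomposition is invalid.

No — edge (1,8) lies in no bag.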